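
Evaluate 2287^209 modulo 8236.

By square-and-multiply:
2287^1 ≡ 2287 (mod 8236)
2287^2 ≡ 2287^2 = 5230369 ≡ 509 (mod 8236)
2287^4 ≡ 509^2 = 259081 ≡ 3765 (mod 8236)
2287^8 ≡ 3765^2 = 14175225 ≡ 1069 (mod 8236)
2287^16 ≡ 1069^2 = 1142761 ≡ 6193 (mod 8236)
2287^32 ≡ 6193^2 = 38353249 ≡ 6433 (mod 8236)
2287^64 ≡ 6433^2 = 41383489 ≡ 5825 (mod 8236)
2287^128 ≡ 5825^2 = 33930625 ≡ 6541 (mod 8236)
2287^209 = 2287^128 × 2287^64 × 2287^16 × 2287^1 ≡ 6541 × 5825 × 6193 × 2287 (mod 8236).
Accumulate the product:
6541 × 5825 = 38101325 ≡ 1589
1589 × 6193 = 9840677 ≡ 6893
6893 × 2287 = 15764291 ≡ 587

587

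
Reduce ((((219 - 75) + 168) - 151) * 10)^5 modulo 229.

90

219 - 75 = 144
144 + 168 = 312 ≡ 83 (mod 229)
83 - 151 = -68 ≡ 161 (mod 229)
161 * 10 = 1610 ≡ 7 (mod 229)
(7)^5 ≡ 90 (mod 229)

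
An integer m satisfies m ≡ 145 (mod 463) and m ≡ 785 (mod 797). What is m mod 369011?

310818

463⁻¹ mod 797: 463×346 ≡ 1 (mod 797), so 463⁻¹ ≡ 346.
m = 145 + 463×((785 − 145)×346 mod 797) = 145 + 463×671 = 310818.
Check: 310818 mod 463 = 145, 310818 mod 797 = 785. ✓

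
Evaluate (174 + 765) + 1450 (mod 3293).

2389

174 + 765 = 939
939 + 1450 = 2389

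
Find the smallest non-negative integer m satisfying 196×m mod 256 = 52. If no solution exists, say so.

29

gcd(196, 256) = 4, and 4 | 52, so solutions exist.
Divide through by 4: 49×m ≡ 13 mod 64.
49⁻¹ ≡ 17 (mod 64).
m ≡ 17×13 ≡ 29 (mod 64).
The smallest non-negative solution is m = 29.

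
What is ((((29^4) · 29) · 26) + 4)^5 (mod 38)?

24

(29)^4 ≡ 25 (mod 38)
25 · 29 = 725 ≡ 3 (mod 38)
3 · 26 = 78 ≡ 2 (mod 38)
2 + 4 = 6
(6)^5 ≡ 24 (mod 38)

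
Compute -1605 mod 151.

-1605 = -11*151 + 56, so -1605 ≡ 56 (mod 151).

56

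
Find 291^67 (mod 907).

67 in binary is 1000011, i.e. 67 = 64 + 2 + 1.
291^1 ≡ 291 (mod 907)
291^2 ≡ 291^2 = 84681 ≡ 330 (mod 907)
291^4 ≡ 330^2 = 108900 ≡ 60 (mod 907)
291^8 ≡ 60^2 = 3600 ≡ 879 (mod 907)
291^16 ≡ 879^2 = 772641 ≡ 784 (mod 907)
291^32 ≡ 784^2 = 614656 ≡ 617 (mod 907)
291^64 ≡ 617^2 = 380689 ≡ 656 (mod 907)
291^67 = 291^64 × 291^2 × 291^1 ≡ 656 × 330 × 291 (mod 907).
Accumulate the product:
656 × 330 = 216480 ≡ 614
614 × 291 = 178674 ≡ 902

902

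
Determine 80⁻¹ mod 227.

227 = 2*80 + 67
80 = 1*67 + 13
67 = 5*13 + 2
13 = 6*2 + 1
2 = 2*1 + 0
gcd(80, 227) = 1, so the inverse exists.
Back-substitute for 1:
1 = 1*13 − 6*2
  = −6*67 + 31*13
  = 31*80 − 37*67
  = −37*227 + 105*80
So 80⁻¹ ≡ 105 (mod 227).

105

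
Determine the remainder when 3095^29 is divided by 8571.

2432

3095^1 ≡ 3095 (mod 8571)
3095^2 ≡ 3095^2 = 9579025 ≡ 5218 (mod 8571)
3095^4 ≡ 5218^2 = 27227524 ≡ 6028 (mod 8571)
3095^8 ≡ 6028^2 = 36336784 ≡ 4315 (mod 8571)
3095^16 ≡ 4315^2 = 18619225 ≡ 3013 (mod 8571)
3095^29 = 3095^16 * 3095^8 * 3095^4 * 3095^1 ≡ 3013 * 4315 * 6028 * 3095 (mod 8571).
Accumulate the product:
3013 * 4315 = 13001095 ≡ 7459
7459 * 6028 = 44962852 ≡ 7957
7957 * 3095 = 24626915 ≡ 2432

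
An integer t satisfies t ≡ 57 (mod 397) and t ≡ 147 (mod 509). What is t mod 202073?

397⁻¹ mod 509: 397×459 ≡ 1 (mod 509), so 397⁻¹ ≡ 459.
t = 57 + 397×((147 − 57)×459 mod 509) = 57 + 397×81 = 32214.

32214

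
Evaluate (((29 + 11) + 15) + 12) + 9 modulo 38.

0

29 + 11 = 40 ≡ 2 (mod 38)
2 + 15 = 17
17 + 12 = 29
29 + 9 = 38 ≡ 0 (mod 38)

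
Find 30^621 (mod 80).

0

Compute successive squares:
30^1 ≡ 30 (mod 80)
30^2 ≡ 30^2 = 900 ≡ 20 (mod 80)
30^4 ≡ 20^2 = 400 ≡ 0 (mod 80)
30^8 ≡ 0^2 = 0 (mod 80)
30^16 ≡ 0^2 = 0 (mod 80)
30^32 ≡ 0^2 = 0 (mod 80)
30^64 ≡ 0^2 = 0 (mod 80)
30^128 ≡ 0^2 = 0 (mod 80)
30^256 ≡ 0^2 = 0 (mod 80)
30^512 ≡ 0^2 = 0 (mod 80)
30^621 = 30^512 * 30^64 * 30^32 * 30^8 * 30^4 * 30^1 ≡ 0 * 0 * 0 * 0 * 0 * 30 (mod 80).
Accumulate the product:
0 * 0 = 0
0 * 0 = 0
0 * 0 = 0
0 * 0 = 0
0 * 30 = 0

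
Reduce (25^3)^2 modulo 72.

1

(25)^3 ≡ 1 (mod 72)
(1)^2 ≡ 1 (mod 72)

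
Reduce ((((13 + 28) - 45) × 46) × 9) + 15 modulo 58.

41

13 + 28 = 41
41 - 45 = -4 ≡ 54 (mod 58)
54 × 46 = 2484 ≡ 48 (mod 58)
48 × 9 = 432 ≡ 26 (mod 58)
26 + 15 = 41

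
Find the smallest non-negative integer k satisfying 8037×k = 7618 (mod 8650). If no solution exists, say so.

gcd(8037, 8650) = 1, so a unique solution mod 8650 exists.
8037⁻¹ ≡ 8523 (mod 8650).
k ≡ 8523×7618 ≡ 1314 (mod 8650).

1314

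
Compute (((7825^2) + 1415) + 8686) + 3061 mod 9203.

(7825)^2 ≡ 3066 (mod 9203)
3066 + 1415 = 4481
4481 + 8686 = 13167 ≡ 3964 (mod 9203)
3964 + 3061 = 7025

7025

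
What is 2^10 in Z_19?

17

By square-and-multiply:
2^1 ≡ 2 (mod 19)
2^2 ≡ 2^2 = 4 (mod 19)
2^4 ≡ 4^2 = 16 (mod 19)
2^8 ≡ 16^2 = 256 ≡ 9 (mod 19)
2^10 = 2^8 * 2^2 ≡ 9 * 4 (mod 19).
9 * 4 = 36 ≡ 17 (mod 19).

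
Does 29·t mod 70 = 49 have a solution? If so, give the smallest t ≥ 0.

21

gcd(29, 70) = 1, so a unique solution mod 70 exists.
29⁻¹ ≡ 29 (mod 70).
t ≡ 29·49 ≡ 21 (mod 70).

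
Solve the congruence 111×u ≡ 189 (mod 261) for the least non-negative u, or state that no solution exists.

gcd(111, 261) = 3, and 3 | 189, so solutions exist.
Divide through by 3: 37×u mod 87 = 63.
37⁻¹ ≡ 40 (mod 87).
u ≡ 40×63 ≡ 84 (mod 87).
The smallest non-negative solution is u = 84.

84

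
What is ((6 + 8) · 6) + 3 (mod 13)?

6 + 8 = 14 ≡ 1 (mod 13)
1 · 6 = 6
6 + 3 = 9

9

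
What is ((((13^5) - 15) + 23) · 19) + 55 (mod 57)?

(13)^5 ≡ 52 (mod 57)
52 - 15 = 37
37 + 23 = 60 ≡ 3 (mod 57)
3 · 19 = 57 ≡ 0 (mod 57)
0 + 55 = 55

55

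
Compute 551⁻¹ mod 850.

651

850 = 1·551 + 299
551 = 1·299 + 252
299 = 1·252 + 47
252 = 5·47 + 17
47 = 2·17 + 13
17 = 1·13 + 4
13 = 3·4 + 1
4 = 4·1 + 0
gcd(551, 850) = 1, so the inverse exists.
Bézout: 1 = 129·850 − 199·551.
So 551⁻¹ ≡ −199 ≡ 651 (mod 850).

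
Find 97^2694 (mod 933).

Using repeated squaring:
97^1 ≡ 97 (mod 933)
97^2 ≡ 97^2 = 9409 ≡ 79 (mod 933)
97^4 ≡ 79^2 = 6241 ≡ 643 (mod 933)
97^8 ≡ 643^2 = 413449 ≡ 130 (mod 933)
97^16 ≡ 130^2 = 16900 ≡ 106 (mod 933)
97^32 ≡ 106^2 = 11236 ≡ 40 (mod 933)
97^64 ≡ 40^2 = 1600 ≡ 667 (mod 933)
97^128 ≡ 667^2 = 444889 ≡ 781 (mod 933)
97^256 ≡ 781^2 = 609961 ≡ 712 (mod 933)
97^512 ≡ 712^2 = 506944 ≡ 325 (mod 933)
97^1024 ≡ 325^2 = 105625 ≡ 196 (mod 933)
97^2048 ≡ 196^2 = 38416 ≡ 163 (mod 933)
97^2694 = 97^2048 * 97^512 * 97^128 * 97^4 * 97^2 ≡ 163 * 325 * 781 * 643 * 79 (mod 933).
Accumulate the product:
163 * 325 = 52975 ≡ 727
727 * 781 = 567787 ≡ 523
523 * 643 = 336289 ≡ 409
409 * 79 = 32311 ≡ 589

589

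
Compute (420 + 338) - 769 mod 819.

808

420 + 338 = 758
758 - 769 = -11 ≡ 808 (mod 819)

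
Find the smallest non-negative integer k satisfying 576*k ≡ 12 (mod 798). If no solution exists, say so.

97

gcd(576, 798) = 6, and 6 | 12, so solutions exist.
Divide through by 6: 96*k ≡ 2 mod 133.
96⁻¹ ≡ 115 (mod 133).
k ≡ 115*2 ≡ 97 (mod 133).
The smallest non-negative solution is k = 97.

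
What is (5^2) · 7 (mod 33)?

10

(5)^2 ≡ 25 (mod 33)
25 · 7 = 175 ≡ 10 (mod 33)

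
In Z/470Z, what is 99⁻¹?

19

470 = 4*99 + 74
99 = 1*74 + 25
74 = 2*25 + 24
25 = 1*24 + 1
24 = 24*1 + 0
gcd(99, 470) = 1, so the inverse exists.
Bézout: 1 = −4*470 + 19*99.
So 99⁻¹ ≡ 19 (mod 470).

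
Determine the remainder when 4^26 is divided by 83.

27

Using repeated squaring:
4^1 ≡ 4 (mod 83)
4^2 ≡ 4^2 = 16 (mod 83)
4^4 ≡ 16^2 = 256 ≡ 7 (mod 83)
4^8 ≡ 7^2 = 49 (mod 83)
4^16 ≡ 49^2 = 2401 ≡ 77 (mod 83)
4^26 = 4^16 * 4^8 * 4^2 ≡ 77 * 49 * 16 (mod 83).
Accumulate the product:
77 * 49 = 3773 ≡ 38
38 * 16 = 608 ≡ 27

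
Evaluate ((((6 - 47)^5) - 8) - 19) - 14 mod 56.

6 - 47 = -41 ≡ 15 (mod 56)
(15)^5 ≡ 15 (mod 56)
15 - 8 = 7
7 - 19 = -12 ≡ 44 (mod 56)
44 - 14 = 30

30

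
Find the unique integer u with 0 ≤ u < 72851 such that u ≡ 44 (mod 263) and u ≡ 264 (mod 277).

263⁻¹ mod 277: 263·178 ≡ 1 (mod 277), so 263⁻¹ ≡ 178.
u = 44 + 263·((264 − 44)·178 mod 277) = 44 + 263·103 = 27133.
Check: 27133 mod 263 = 44, 27133 mod 277 = 264. ✓

27133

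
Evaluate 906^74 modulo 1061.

577

Compute successive squares:
74 in binary is 1001010, i.e. 74 = 64 + 8 + 2.
906^1 ≡ 906 (mod 1061)
906^2 ≡ 906^2 = 820836 ≡ 683 (mod 1061)
906^4 ≡ 683^2 = 466489 ≡ 710 (mod 1061)
906^8 ≡ 710^2 = 504100 ≡ 125 (mod 1061)
906^16 ≡ 125^2 = 15625 ≡ 771 (mod 1061)
906^32 ≡ 771^2 = 594441 ≡ 281 (mod 1061)
906^64 ≡ 281^2 = 78961 ≡ 447 (mod 1061)
906^74 = 906^64 · 906^8 · 906^2 ≡ 447 · 125 · 683 (mod 1061).
Accumulate the product:
447 · 125 = 55875 ≡ 703
703 · 683 = 480149 ≡ 577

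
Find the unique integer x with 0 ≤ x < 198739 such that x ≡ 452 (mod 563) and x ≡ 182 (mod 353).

84902

563⁻¹ mod 353: 563·274 ≡ 1 (mod 353), so 563⁻¹ ≡ 274.
x = 452 + 563·((182 − 452)·274 mod 353) = 452 + 563·150 = 84902.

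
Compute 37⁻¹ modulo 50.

23

Run the extended Euclidean algorithm:
50 = 1*37 + 13
37 = 2*13 + 11
13 = 1*11 + 2
11 = 5*2 + 1
2 = 2*1 + 0
gcd(37, 50) = 1, so the inverse exists.
Back-substitute for 1:
1 = 1*11 − 5*2
  = −5*13 + 6*11
  = 6*37 − 17*13
  = −17*50 + 23*37
So 37⁻¹ ≡ 23 (mod 50).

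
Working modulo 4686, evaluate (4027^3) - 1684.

4587

(4027)^3 ≡ 1585 (mod 4686)
1585 - 1684 = -99 ≡ 4587 (mod 4686)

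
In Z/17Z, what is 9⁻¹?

2

By the extended Euclidean algorithm:
17 = 1·9 + 8
9 = 1·8 + 1
8 = 8·1 + 0
gcd(9, 17) = 1, so the inverse exists.
Back-substitute for 1:
1 = 1·9 − 1·8
  = −1·17 + 2·9
So 9⁻¹ ≡ 2 (mod 17).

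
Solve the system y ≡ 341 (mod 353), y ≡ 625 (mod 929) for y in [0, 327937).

353⁻¹ mod 929: 353·879 ≡ 1 (mod 929), so 353⁻¹ ≡ 879.
y = 341 + 353·((625 − 341)·879 mod 929) = 341 + 353·664 = 234733.
Check: 234733 mod 353 = 341, 234733 mod 929 = 625. ✓

234733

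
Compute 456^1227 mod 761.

Using repeated squaring:
456^1 ≡ 456 (mod 761)
456^2 ≡ 456^2 = 207936 ≡ 183 (mod 761)
456^4 ≡ 183^2 = 33489 ≡ 5 (mod 761)
456^8 ≡ 5^2 = 25 (mod 761)
456^16 ≡ 25^2 = 625 (mod 761)
456^32 ≡ 625^2 = 390625 ≡ 232 (mod 761)
456^64 ≡ 232^2 = 53824 ≡ 554 (mod 761)
456^128 ≡ 554^2 = 306916 ≡ 233 (mod 761)
456^256 ≡ 233^2 = 54289 ≡ 258 (mod 761)
456^512 ≡ 258^2 = 66564 ≡ 357 (mod 761)
456^1024 ≡ 357^2 = 127449 ≡ 362 (mod 761)
456^1227 = 456^1024 * 456^128 * 456^64 * 456^8 * 456^2 * 456^1 ≡ 362 * 233 * 554 * 25 * 183 * 456 (mod 761).
Accumulate the product:
362 * 233 = 84346 ≡ 636
636 * 554 = 352344 ≡ 1
1 * 25 = 25
25 * 183 = 4575 ≡ 9
9 * 456 = 4104 ≡ 299

299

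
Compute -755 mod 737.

719

-755 = -2*737 + 719, so -755 ≡ 719 (mod 737).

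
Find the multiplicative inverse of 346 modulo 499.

287

499 = 1×346 + 153
346 = 2×153 + 40
153 = 3×40 + 33
40 = 1×33 + 7
33 = 4×7 + 5
7 = 1×5 + 2
5 = 2×2 + 1
2 = 2×1 + 0
gcd(346, 499) = 1, so the inverse exists.
Back-substitute for 1:
1 = 1×5 − 2×2
  = −2×7 + 3×5
  = 3×33 − 14×7
  = −14×40 + 17×33
  = 17×153 − 65×40
  = −65×346 + 147×153
  = 147×499 − 212×346
So 346⁻¹ ≡ −212 ≡ 287 (mod 499).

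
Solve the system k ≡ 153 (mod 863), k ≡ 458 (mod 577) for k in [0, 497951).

392818

863⁻¹ mod 577: 863×115 ≡ 1 (mod 577), so 863⁻¹ ≡ 115.
k = 153 + 863×((458 − 153)×115 mod 577) = 153 + 863×455 = 392818.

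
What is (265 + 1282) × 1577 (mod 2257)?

265 + 1282 = 1547
1547 × 1577 = 2439619 ≡ 2059 (mod 2257)

2059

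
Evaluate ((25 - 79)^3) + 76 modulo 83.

25 - 79 = -54 ≡ 29 (mod 83)
(29)^3 ≡ 70 (mod 83)
70 + 76 = 146 ≡ 63 (mod 83)

63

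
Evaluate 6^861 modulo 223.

861 in binary is 1101011101, i.e. 861 = 512 + 256 + 64 + 16 + 8 + 4 + 1.
6^1 ≡ 6 (mod 223)
6^2 ≡ 6^2 = 36 (mod 223)
6^4 ≡ 36^2 = 1296 ≡ 181 (mod 223)
6^8 ≡ 181^2 = 32761 ≡ 203 (mod 223)
6^16 ≡ 203^2 = 41209 ≡ 177 (mod 223)
6^32 ≡ 177^2 = 31329 ≡ 109 (mod 223)
6^64 ≡ 109^2 = 11881 ≡ 62 (mod 223)
6^128 ≡ 62^2 = 3844 ≡ 53 (mod 223)
6^256 ≡ 53^2 = 2809 ≡ 133 (mod 223)
6^512 ≡ 133^2 = 17689 ≡ 72 (mod 223)
6^861 = 6^512 * 6^256 * 6^64 * 6^16 * 6^8 * 6^4 * 6^1 ≡ 72 * 133 * 62 * 177 * 203 * 181 * 6 (mod 223).
Accumulate the product:
72 * 133 = 9576 ≡ 210
210 * 62 = 13020 ≡ 86
86 * 177 = 15222 ≡ 58
58 * 203 = 11774 ≡ 178
178 * 181 = 32218 ≡ 106
106 * 6 = 636 ≡ 190

190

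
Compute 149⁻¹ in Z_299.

297

Apply the Euclidean algorithm and back-substitute:
299 = 2×149 + 1
149 = 149×1 + 0
gcd(149, 299) = 1, so the inverse exists.
Bézout: 1 = 1×299 − 2×149.
So 149⁻¹ ≡ −2 ≡ 297 (mod 299).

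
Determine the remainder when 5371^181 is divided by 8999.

6693

Compute successive squares:
181 in binary is 10110101, i.e. 181 = 128 + 32 + 16 + 4 + 1.
5371^1 ≡ 5371 (mod 8999)
5371^2 ≡ 5371^2 = 28847641 ≡ 5846 (mod 8999)
5371^4 ≡ 5846^2 = 34175716 ≡ 6513 (mod 8999)
5371^8 ≡ 6513^2 = 42419169 ≡ 6882 (mod 8999)
5371^16 ≡ 6882^2 = 47361924 ≡ 187 (mod 8999)
5371^32 ≡ 187^2 = 34969 ≡ 7972 (mod 8999)
5371^64 ≡ 7972^2 = 63552784 ≡ 1846 (mod 8999)
5371^128 ≡ 1846^2 = 3407716 ≡ 6094 (mod 8999)
5371^181 = 5371^128 * 5371^32 * 5371^16 * 5371^4 * 5371^1 ≡ 6094 * 7972 * 187 * 6513 * 5371 (mod 8999).
Accumulate the product:
6094 * 7972 = 48581368 ≡ 4766
4766 * 187 = 891242 ≡ 341
341 * 6513 = 2220933 ≡ 7179
7179 * 5371 = 38558409 ≡ 6693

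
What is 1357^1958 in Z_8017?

3237

Compute successive squares:
1958 in binary is 11110100110, i.e. 1958 = 1024 + 512 + 256 + 128 + 32 + 4 + 2.
1357^1 ≡ 1357 (mod 8017)
1357^2 ≡ 1357^2 = 1841449 ≡ 5556 (mod 8017)
1357^4 ≡ 5556^2 = 30869136 ≡ 3686 (mod 8017)
1357^8 ≡ 3686^2 = 13586596 ≡ 5798 (mod 8017)
1357^16 ≡ 5798^2 = 33616804 ≡ 1523 (mod 8017)
1357^32 ≡ 1523^2 = 2319529 ≡ 2616 (mod 8017)
1357^64 ≡ 2616^2 = 6843456 ≡ 4955 (mod 8017)
1357^128 ≡ 4955^2 = 24552025 ≡ 3971 (mod 8017)
1357^256 ≡ 3971^2 = 15768841 ≡ 7419 (mod 8017)
1357^512 ≡ 7419^2 = 55041561 ≡ 4856 (mod 8017)
1357^1024 ≡ 4856^2 = 23580736 ≡ 2739 (mod 8017)
1357^1958 = 1357^1024 * 1357^512 * 1357^256 * 1357^128 * 1357^32 * 1357^4 * 1357^2 ≡ 2739 * 4856 * 7419 * 3971 * 2616 * 3686 * 5556 (mod 8017).
Accumulate the product:
2739 * 4856 = 13300584 ≡ 381
381 * 7419 = 2826639 ≡ 4655
4655 * 3971 = 18485005 ≡ 5820
5820 * 2616 = 15225120 ≡ 837
837 * 3686 = 3085182 ≡ 6654
6654 * 5556 = 36969624 ≡ 3237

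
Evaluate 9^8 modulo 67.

25

9^1 ≡ 9 (mod 67)
9^2 ≡ 9^2 = 81 ≡ 14 (mod 67)
9^4 ≡ 14^2 = 196 ≡ 62 (mod 67)
9^8 ≡ 62^2 = 3844 ≡ 25 (mod 67)
So 9^8 ≡ 25 (mod 67).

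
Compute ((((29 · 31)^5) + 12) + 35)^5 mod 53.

44

29 · 31 = 899 ≡ 51 (mod 53)
(51)^5 ≡ 21 (mod 53)
21 + 12 = 33
33 + 35 = 68 ≡ 15 (mod 53)
(15)^5 ≡ 44 (mod 53)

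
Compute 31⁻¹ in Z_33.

Apply the Euclidean algorithm and back-substitute:
33 = 1·31 + 2
31 = 15·2 + 1
2 = 2·1 + 0
gcd(31, 33) = 1, so the inverse exists.
Back-substitute for 1:
1 = 1·31 − 15·2
  = −15·33 + 16·31
So 31⁻¹ ≡ 16 (mod 33).

16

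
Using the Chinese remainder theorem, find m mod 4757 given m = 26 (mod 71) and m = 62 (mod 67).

71⁻¹ mod 67: 71·17 ≡ 1 (mod 67), so 71⁻¹ ≡ 17.
m = 26 + 71·((62 − 26)·17 mod 67) = 26 + 71·9 = 665.
Check: 665 mod 71 = 26, 665 mod 67 = 62. ✓

665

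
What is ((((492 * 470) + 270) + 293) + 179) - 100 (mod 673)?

370

492 * 470 = 231240 ≡ 401 (mod 673)
401 + 270 = 671
671 + 293 = 964 ≡ 291 (mod 673)
291 + 179 = 470
470 - 100 = 370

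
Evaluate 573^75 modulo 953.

369

Using repeated squaring:
573^1 ≡ 573 (mod 953)
573^2 ≡ 573^2 = 328329 ≡ 497 (mod 953)
573^4 ≡ 497^2 = 247009 ≡ 182 (mod 953)
573^8 ≡ 182^2 = 33124 ≡ 722 (mod 953)
573^16 ≡ 722^2 = 521284 ≡ 946 (mod 953)
573^32 ≡ 946^2 = 894916 ≡ 49 (mod 953)
573^64 ≡ 49^2 = 2401 ≡ 495 (mod 953)
573^75 = 573^64 * 573^8 * 573^2 * 573^1 ≡ 495 * 722 * 497 * 573 (mod 953).
Accumulate the product:
495 * 722 = 357390 ≡ 15
15 * 497 = 7455 ≡ 784
784 * 573 = 449232 ≡ 369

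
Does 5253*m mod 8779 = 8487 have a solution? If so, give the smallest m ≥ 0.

gcd(5253, 8779) = 1, so a unique solution mod 8779 exists.
5253⁻¹ ≡ 8657 (mod 8779).
m ≡ 8657*8487 ≡ 508 (mod 8779).

508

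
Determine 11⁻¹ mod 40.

11

Apply the Euclidean algorithm and back-substitute:
40 = 3×11 + 7
11 = 1×7 + 4
7 = 1×4 + 3
4 = 1×3 + 1
3 = 3×1 + 0
gcd(11, 40) = 1, so the inverse exists.
Bézout: 1 = −3×40 + 11×11.
So 11⁻¹ ≡ 11 (mod 40).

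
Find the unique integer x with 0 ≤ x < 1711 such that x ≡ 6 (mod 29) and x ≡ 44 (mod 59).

1224

29⁻¹ mod 59: 29·57 ≡ 1 (mod 59), so 29⁻¹ ≡ 57.
x = 6 + 29·((44 − 6)·57 mod 59) = 6 + 29·42 = 1224.
Check: 1224 mod 29 = 6, 1224 mod 59 = 44. ✓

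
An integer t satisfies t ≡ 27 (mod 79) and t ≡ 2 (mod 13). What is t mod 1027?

79⁻¹ mod 13: 79×1 ≡ 1 (mod 13), so 79⁻¹ ≡ 1.
t = 27 + 79×((2 − 27)×1 mod 13) = 27 + 79×1 = 106.

106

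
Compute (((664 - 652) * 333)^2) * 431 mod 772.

664 - 652 = 12
12 * 333 = 3996 ≡ 136 (mod 772)
(136)^2 ≡ 740 (mod 772)
740 * 431 = 318940 ≡ 104 (mod 772)

104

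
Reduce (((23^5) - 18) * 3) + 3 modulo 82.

28

(23)^5 ≡ 81 (mod 82)
81 - 18 = 63
63 * 3 = 189 ≡ 25 (mod 82)
25 + 3 = 28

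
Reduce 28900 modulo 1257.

28900 = 22·1257 + 1246, so 28900 ≡ 1246 (mod 1257).

1246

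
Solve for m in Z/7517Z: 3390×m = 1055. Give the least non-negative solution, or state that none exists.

gcd(3390, 7517) = 1, so a unique solution mod 7517 exists.
3390⁻¹ ≡ 7466 (mod 7517).
m ≡ 7466×1055 ≡ 6331 (mod 7517).

6331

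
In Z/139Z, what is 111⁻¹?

139 = 1·111 + 28
111 = 3·28 + 27
28 = 1·27 + 1
27 = 27·1 + 0
gcd(111, 139) = 1, so the inverse exists.
Back-substitute for 1:
1 = 1·28 − 1·27
  = −1·111 + 4·28
  = 4·139 − 5·111
So 111⁻¹ ≡ −5 ≡ 134 (mod 139).

134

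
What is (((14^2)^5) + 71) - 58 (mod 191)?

82

(14)^2 ≡ 5 (mod 191)
(5)^5 ≡ 69 (mod 191)
69 + 71 = 140
140 - 58 = 82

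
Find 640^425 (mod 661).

Using repeated squaring:
640^1 ≡ 640 (mod 661)
640^2 ≡ 640^2 = 409600 ≡ 441 (mod 661)
640^4 ≡ 441^2 = 194481 ≡ 147 (mod 661)
640^8 ≡ 147^2 = 21609 ≡ 457 (mod 661)
640^16 ≡ 457^2 = 208849 ≡ 634 (mod 661)
640^32 ≡ 634^2 = 401956 ≡ 68 (mod 661)
640^64 ≡ 68^2 = 4624 ≡ 658 (mod 661)
640^128 ≡ 658^2 = 432964 ≡ 9 (mod 661)
640^256 ≡ 9^2 = 81 (mod 661)
640^425 = 640^256 · 640^128 · 640^32 · 640^8 · 640^1 ≡ 81 · 9 · 68 · 457 · 640 (mod 661).
Accumulate the product:
81 · 9 = 729 ≡ 68
68 · 68 = 4624 ≡ 658
658 · 457 = 300706 ≡ 612
612 · 640 = 391680 ≡ 368

368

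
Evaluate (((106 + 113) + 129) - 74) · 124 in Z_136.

106 + 113 = 219 ≡ 83 (mod 136)
83 + 129 = 212 ≡ 76 (mod 136)
76 - 74 = 2
2 · 124 = 248 ≡ 112 (mod 136)

112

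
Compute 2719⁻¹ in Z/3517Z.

3517 = 1*2719 + 798
2719 = 3*798 + 325
798 = 2*325 + 148
325 = 2*148 + 29
148 = 5*29 + 3
29 = 9*3 + 2
3 = 1*2 + 1
2 = 2*1 + 0
gcd(2719, 3517) = 1, so the inverse exists.
Bézout: 1 = 937*3517 − 1212*2719.
So 2719⁻¹ ≡ −1212 ≡ 2305 (mod 3517).

2305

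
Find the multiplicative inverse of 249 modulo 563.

563 = 2×249 + 65
249 = 3×65 + 54
65 = 1×54 + 11
54 = 4×11 + 10
11 = 1×10 + 1
10 = 10×1 + 0
gcd(249, 563) = 1, so the inverse exists.
Back-substitute for 1:
1 = 1×11 − 1×10
  = −1×54 + 5×11
  = 5×65 − 6×54
  = −6×249 + 23×65
  = 23×563 − 52×249
So 249⁻¹ ≡ −52 ≡ 511 (mod 563).

511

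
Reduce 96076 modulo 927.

96076 = 103*927 + 595, so 96076 ≡ 595 (mod 927).

595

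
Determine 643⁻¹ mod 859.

859 = 1·643 + 216
643 = 2·216 + 211
216 = 1·211 + 5
211 = 42·5 + 1
5 = 5·1 + 0
gcd(643, 859) = 1, so the inverse exists.
Bézout: 1 = −128·859 + 171·643.
So 643⁻¹ ≡ 171 (mod 859).

171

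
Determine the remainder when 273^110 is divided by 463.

273^1 ≡ 273 (mod 463)
273^2 ≡ 273^2 = 74529 ≡ 449 (mod 463)
273^4 ≡ 449^2 = 201601 ≡ 196 (mod 463)
273^8 ≡ 196^2 = 38416 ≡ 450 (mod 463)
273^16 ≡ 450^2 = 202500 ≡ 169 (mod 463)
273^32 ≡ 169^2 = 28561 ≡ 318 (mod 463)
273^64 ≡ 318^2 = 101124 ≡ 190 (mod 463)
273^110 = 273^64 × 273^32 × 273^8 × 273^4 × 273^2 ≡ 190 × 318 × 450 × 196 × 449 (mod 463).
Accumulate the product:
190 × 318 = 60420 ≡ 230
230 × 450 = 103500 ≡ 251
251 × 196 = 49196 ≡ 118
118 × 449 = 52982 ≡ 200

200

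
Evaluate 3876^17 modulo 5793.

17 in binary is 10001, i.e. 17 = 16 + 1.
3876^1 ≡ 3876 (mod 5793)
3876^2 ≡ 3876^2 = 15023376 ≡ 2127 (mod 5793)
3876^4 ≡ 2127^2 = 4524129 ≡ 5589 (mod 5793)
3876^8 ≡ 5589^2 = 31236921 ≡ 1065 (mod 5793)
3876^16 ≡ 1065^2 = 1134225 ≡ 4590 (mod 5793)
3876^17 = 3876^16 * 3876^1 ≡ 4590 * 3876 (mod 5793).
4590 * 3876 = 17790840 ≡ 537 (mod 5793).

537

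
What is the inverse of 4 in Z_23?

23 = 5*4 + 3
4 = 1*3 + 1
3 = 3*1 + 0
gcd(4, 23) = 1, so the inverse exists.
Back-substitute for 1:
1 = 1*4 − 1*3
  = −1*23 + 6*4
So 4⁻¹ ≡ 6 (mod 23).

6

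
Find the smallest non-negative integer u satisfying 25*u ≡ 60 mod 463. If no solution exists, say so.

gcd(25, 463) = 1, so a unique solution mod 463 exists.
25⁻¹ ≡ 426 (mod 463).
u ≡ 426*60 ≡ 95 (mod 463).

95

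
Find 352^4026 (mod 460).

24

By square-and-multiply:
4026 in binary is 111110111010, i.e. 4026 = 2048 + 1024 + 512 + 256 + 128 + 32 + 16 + 8 + 2.
352^1 ≡ 352 (mod 460)
352^2 ≡ 352^2 = 123904 ≡ 164 (mod 460)
352^4 ≡ 164^2 = 26896 ≡ 216 (mod 460)
352^8 ≡ 216^2 = 46656 ≡ 196 (mod 460)
352^16 ≡ 196^2 = 38416 ≡ 236 (mod 460)
352^32 ≡ 236^2 = 55696 ≡ 36 (mod 460)
352^64 ≡ 36^2 = 1296 ≡ 376 (mod 460)
352^128 ≡ 376^2 = 141376 ≡ 156 (mod 460)
352^256 ≡ 156^2 = 24336 ≡ 416 (mod 460)
352^512 ≡ 416^2 = 173056 ≡ 96 (mod 460)
352^1024 ≡ 96^2 = 9216 ≡ 16 (mod 460)
352^2048 ≡ 16^2 = 256 (mod 460)
352^4026 = 352^2048 * 352^1024 * 352^512 * 352^256 * 352^128 * 352^32 * 352^16 * 352^8 * 352^2 ≡ 256 * 16 * 96 * 416 * 156 * 36 * 236 * 196 * 164 (mod 460).
Accumulate the product:
256 * 16 = 4096 ≡ 416
416 * 96 = 39936 ≡ 376
376 * 416 = 156416 ≡ 16
16 * 156 = 2496 ≡ 196
196 * 36 = 7056 ≡ 156
156 * 236 = 36816 ≡ 16
16 * 196 = 3136 ≡ 376
376 * 164 = 61664 ≡ 24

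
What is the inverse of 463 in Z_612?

115

Run the extended Euclidean algorithm:
612 = 1*463 + 149
463 = 3*149 + 16
149 = 9*16 + 5
16 = 3*5 + 1
5 = 5*1 + 0
gcd(463, 612) = 1, so the inverse exists.
Back-substitute for 1:
1 = 1*16 − 3*5
  = −3*149 + 28*16
  = 28*463 − 87*149
  = −87*612 + 115*463
So 463⁻¹ ≡ 115 (mod 612).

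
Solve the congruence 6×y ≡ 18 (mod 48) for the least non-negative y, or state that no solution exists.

gcd(6, 48) = 6, and 6 | 18, so solutions exist.
Divide through by 6: 1×y ≡ 3 mod 8.
1⁻¹ ≡ 1 (mod 8).
y ≡ 1×3 ≡ 3 (mod 8).
The smallest non-negative solution is y = 3.

3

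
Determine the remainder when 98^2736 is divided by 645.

451

2736 in binary is 101010110000, i.e. 2736 = 2048 + 512 + 128 + 32 + 16.
98^1 ≡ 98 (mod 645)
98^2 ≡ 98^2 = 9604 ≡ 574 (mod 645)
98^4 ≡ 574^2 = 329476 ≡ 526 (mod 645)
98^8 ≡ 526^2 = 276676 ≡ 616 (mod 645)
98^16 ≡ 616^2 = 379456 ≡ 196 (mod 645)
98^32 ≡ 196^2 = 38416 ≡ 361 (mod 645)
98^64 ≡ 361^2 = 130321 ≡ 31 (mod 645)
98^128 ≡ 31^2 = 961 ≡ 316 (mod 645)
98^256 ≡ 316^2 = 99856 ≡ 526 (mod 645)
98^512 ≡ 526^2 = 276676 ≡ 616 (mod 645)
98^1024 ≡ 616^2 = 379456 ≡ 196 (mod 645)
98^2048 ≡ 196^2 = 38416 ≡ 361 (mod 645)
98^2736 = 98^2048 · 98^512 · 98^128 · 98^32 · 98^16 ≡ 361 · 616 · 316 · 361 · 196 (mod 645).
Accumulate the product:
361 · 616 = 222376 ≡ 496
496 · 316 = 156736 ≡ 1
1 · 361 = 361
361 · 196 = 70756 ≡ 451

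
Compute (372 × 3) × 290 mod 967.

372 × 3 = 1116 ≡ 149 (mod 967)
149 × 290 = 43210 ≡ 662 (mod 967)

662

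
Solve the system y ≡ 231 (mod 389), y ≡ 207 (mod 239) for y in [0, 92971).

41076

389⁻¹ mod 239: 389*145 ≡ 1 (mod 239), so 389⁻¹ ≡ 145.
y = 231 + 389*((207 − 231)*145 mod 239) = 231 + 389*105 = 41076.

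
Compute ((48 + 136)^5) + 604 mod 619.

107

48 + 136 = 184
(184)^5 ≡ 122 (mod 619)
122 + 604 = 726 ≡ 107 (mod 619)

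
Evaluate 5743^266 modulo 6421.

2081

266 in binary is 100001010, i.e. 266 = 256 + 8 + 2.
5743^1 ≡ 5743 (mod 6421)
5743^2 ≡ 5743^2 = 32982049 ≡ 3793 (mod 6421)
5743^4 ≡ 3793^2 = 14386849 ≡ 3809 (mod 6421)
5743^8 ≡ 3809^2 = 14508481 ≡ 3442 (mod 6421)
5743^16 ≡ 3442^2 = 11847364 ≡ 619 (mod 6421)
5743^32 ≡ 619^2 = 383161 ≡ 4322 (mod 6421)
5743^64 ≡ 4322^2 = 18679684 ≡ 995 (mod 6421)
5743^128 ≡ 995^2 = 990025 ≡ 1191 (mod 6421)
5743^256 ≡ 1191^2 = 1418481 ≡ 5861 (mod 6421)
5743^266 = 5743^256 · 5743^8 · 5743^2 ≡ 5861 · 3442 · 3793 (mod 6421).
Accumulate the product:
5861 · 3442 = 20173562 ≡ 5201
5201 · 3793 = 19727393 ≡ 2081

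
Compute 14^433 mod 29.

2

Using repeated squaring:
433 in binary is 110110001, i.e. 433 = 256 + 128 + 32 + 16 + 1.
14^1 ≡ 14 (mod 29)
14^2 ≡ 14^2 = 196 ≡ 22 (mod 29)
14^4 ≡ 22^2 = 484 ≡ 20 (mod 29)
14^8 ≡ 20^2 = 400 ≡ 23 (mod 29)
14^16 ≡ 23^2 = 529 ≡ 7 (mod 29)
14^32 ≡ 7^2 = 49 ≡ 20 (mod 29)
14^64 ≡ 20^2 = 400 ≡ 23 (mod 29)
14^128 ≡ 23^2 = 529 ≡ 7 (mod 29)
14^256 ≡ 7^2 = 49 ≡ 20 (mod 29)
14^433 = 14^256 × 14^128 × 14^32 × 14^16 × 14^1 ≡ 20 × 7 × 20 × 7 × 14 (mod 29).
Accumulate the product:
20 × 7 = 140 ≡ 24
24 × 20 = 480 ≡ 16
16 × 7 = 112 ≡ 25
25 × 14 = 350 ≡ 2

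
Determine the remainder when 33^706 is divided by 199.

By square-and-multiply:
33^1 ≡ 33 (mod 199)
33^2 ≡ 33^2 = 1089 ≡ 94 (mod 199)
33^4 ≡ 94^2 = 8836 ≡ 80 (mod 199)
33^8 ≡ 80^2 = 6400 ≡ 32 (mod 199)
33^16 ≡ 32^2 = 1024 ≡ 29 (mod 199)
33^32 ≡ 29^2 = 841 ≡ 45 (mod 199)
33^64 ≡ 45^2 = 2025 ≡ 35 (mod 199)
33^128 ≡ 35^2 = 1225 ≡ 31 (mod 199)
33^256 ≡ 31^2 = 961 ≡ 165 (mod 199)
33^512 ≡ 165^2 = 27225 ≡ 161 (mod 199)
33^706 = 33^512 * 33^128 * 33^64 * 33^2 ≡ 161 * 31 * 35 * 94 (mod 199).
Accumulate the product:
161 * 31 = 4991 ≡ 16
16 * 35 = 560 ≡ 162
162 * 94 = 15228 ≡ 104

104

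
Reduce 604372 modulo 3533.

229

604372 = 171×3533 + 229, so 604372 ≡ 229 (mod 3533).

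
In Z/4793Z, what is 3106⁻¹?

1699

4793 = 1×3106 + 1687
3106 = 1×1687 + 1419
1687 = 1×1419 + 268
1419 = 5×268 + 79
268 = 3×79 + 31
79 = 2×31 + 17
31 = 1×17 + 14
17 = 1×14 + 3
14 = 4×3 + 2
3 = 1×2 + 1
2 = 2×1 + 0
gcd(3106, 4793) = 1, so the inverse exists.
Bézout: 1 = −1101×4793 + 1699×3106.
So 3106⁻¹ ≡ 1699 (mod 4793).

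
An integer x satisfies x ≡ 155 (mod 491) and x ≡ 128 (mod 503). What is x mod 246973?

63003

491⁻¹ mod 503: 491*461 ≡ 1 (mod 503), so 491⁻¹ ≡ 461.
x = 155 + 491*((128 − 155)*461 mod 503) = 155 + 491*128 = 63003.
Check: 63003 mod 491 = 155, 63003 mod 503 = 128. ✓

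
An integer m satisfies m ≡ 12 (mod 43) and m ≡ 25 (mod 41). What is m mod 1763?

1173

43⁻¹ mod 41: 43·21 ≡ 1 (mod 41), so 43⁻¹ ≡ 21.
m = 12 + 43·((25 − 12)·21 mod 41) = 12 + 43·27 = 1173.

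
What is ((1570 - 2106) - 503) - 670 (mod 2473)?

764

1570 - 2106 = -536 ≡ 1937 (mod 2473)
1937 - 503 = 1434
1434 - 670 = 764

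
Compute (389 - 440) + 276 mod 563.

389 - 440 = -51 ≡ 512 (mod 563)
512 + 276 = 788 ≡ 225 (mod 563)

225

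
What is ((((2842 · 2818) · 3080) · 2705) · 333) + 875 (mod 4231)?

2842 · 2818 = 8008756 ≡ 3704 (mod 4231)
3704 · 3080 = 11408320 ≡ 1544 (mod 4231)
1544 · 2705 = 4176520 ≡ 523 (mod 4231)
523 · 333 = 174159 ≡ 688 (mod 4231)
688 + 875 = 1563

1563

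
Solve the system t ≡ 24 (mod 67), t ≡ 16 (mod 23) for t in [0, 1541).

292

67⁻¹ mod 23: 67*11 ≡ 1 (mod 23), so 67⁻¹ ≡ 11.
t = 24 + 67*((16 − 24)*11 mod 23) = 24 + 67*4 = 292.
Check: 292 mod 67 = 24, 292 mod 23 = 16. ✓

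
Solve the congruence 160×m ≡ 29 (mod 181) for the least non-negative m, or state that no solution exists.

171

gcd(160, 181) = 1, so a unique solution mod 181 exists.
160⁻¹ ≡ 112 (mod 181).
m ≡ 112×29 ≡ 171 (mod 181).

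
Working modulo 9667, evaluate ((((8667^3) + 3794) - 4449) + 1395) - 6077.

(8667)^3 ≡ 2815 (mod 9667)
2815 + 3794 = 6609
6609 - 4449 = 2160
2160 + 1395 = 3555
3555 - 6077 = -2522 ≡ 7145 (mod 9667)

7145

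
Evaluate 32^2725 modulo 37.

2725 in binary is 101010100101, i.e. 2725 = 2048 + 512 + 128 + 32 + 4 + 1.
32^1 ≡ 32 (mod 37)
32^2 ≡ 32^2 = 1024 ≡ 25 (mod 37)
32^4 ≡ 25^2 = 625 ≡ 33 (mod 37)
32^8 ≡ 33^2 = 1089 ≡ 16 (mod 37)
32^16 ≡ 16^2 = 256 ≡ 34 (mod 37)
32^32 ≡ 34^2 = 1156 ≡ 9 (mod 37)
32^64 ≡ 9^2 = 81 ≡ 7 (mod 37)
32^128 ≡ 7^2 = 49 ≡ 12 (mod 37)
32^256 ≡ 12^2 = 144 ≡ 33 (mod 37)
32^512 ≡ 33^2 = 1089 ≡ 16 (mod 37)
32^1024 ≡ 16^2 = 256 ≡ 34 (mod 37)
32^2048 ≡ 34^2 = 1156 ≡ 9 (mod 37)
32^2725 = 32^2048 · 32^512 · 32^128 · 32^32 · 32^4 · 32^1 ≡ 9 · 16 · 12 · 9 · 33 · 32 (mod 37).
Accumulate the product:
9 · 16 = 144 ≡ 33
33 · 12 = 396 ≡ 26
26 · 9 = 234 ≡ 12
12 · 33 = 396 ≡ 26
26 · 32 = 832 ≡ 18

18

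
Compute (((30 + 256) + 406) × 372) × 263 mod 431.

30 + 256 = 286
286 + 406 = 692 ≡ 261 (mod 431)
261 × 372 = 97092 ≡ 117 (mod 431)
117 × 263 = 30771 ≡ 170 (mod 431)

170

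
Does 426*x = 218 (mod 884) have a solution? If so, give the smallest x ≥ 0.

gcd(426, 884) = 2, and 2 | 218, so solutions exist.
Divide through by 2: 213*x ≡ 109 (mod 442).
213⁻¹ ≡ 359 (mod 442).
x ≡ 359*109 ≡ 235 (mod 442).
The smallest non-negative solution is x = 235.

235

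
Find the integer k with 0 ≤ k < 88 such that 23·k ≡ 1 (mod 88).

By the extended Euclidean algorithm:
88 = 3×23 + 19
23 = 1×19 + 4
19 = 4×4 + 3
4 = 1×3 + 1
3 = 3×1 + 0
gcd(23, 88) = 1, so the inverse exists.
Bézout: 1 = −6×88 + 23×23.
So 23⁻¹ ≡ 23 (mod 88).

23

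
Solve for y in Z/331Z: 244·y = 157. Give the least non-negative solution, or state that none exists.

gcd(244, 331) = 1, so a unique solution mod 331 exists.
244⁻¹ ≡ 175 (mod 331).
y ≡ 175·157 ≡ 2 (mod 331).

2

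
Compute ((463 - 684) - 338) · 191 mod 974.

371

463 - 684 = -221 ≡ 753 (mod 974)
753 - 338 = 415
415 · 191 = 79265 ≡ 371 (mod 974)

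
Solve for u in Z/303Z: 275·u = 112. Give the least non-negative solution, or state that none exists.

gcd(275, 303) = 1, so a unique solution mod 303 exists.
275⁻¹ ≡ 119 (mod 303).
u ≡ 119·112 ≡ 299 (mod 303).

299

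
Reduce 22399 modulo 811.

502

22399 = 27×811 + 502, so 22399 ≡ 502 (mod 811).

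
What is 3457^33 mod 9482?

3987

Compute successive squares:
33 in binary is 100001, i.e. 33 = 32 + 1.
3457^1 ≡ 3457 (mod 9482)
3457^2 ≡ 3457^2 = 11950849 ≡ 3529 (mod 9482)
3457^4 ≡ 3529^2 = 12453841 ≡ 3975 (mod 9482)
3457^8 ≡ 3975^2 = 15800625 ≡ 3613 (mod 9482)
3457^16 ≡ 3613^2 = 13053769 ≡ 6537 (mod 9482)
3457^32 ≡ 6537^2 = 42732369 ≡ 6477 (mod 9482)
3457^33 = 3457^32 × 3457^1 ≡ 6477 × 3457 (mod 9482).
6477 × 3457 = 22390989 ≡ 3987 (mod 9482).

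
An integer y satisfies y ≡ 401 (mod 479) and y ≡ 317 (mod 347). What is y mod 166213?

479⁻¹ mod 347: 479*255 ≡ 1 (mod 347), so 479⁻¹ ≡ 255.
y = 401 + 479*((317 − 401)*255 mod 347) = 401 + 479*94 = 45427.

45427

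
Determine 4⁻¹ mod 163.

41

Apply the Euclidean algorithm and back-substitute:
163 = 40·4 + 3
4 = 1·3 + 1
3 = 3·1 + 0
gcd(4, 163) = 1, so the inverse exists.
Back-substitute for 1:
1 = 1·4 − 1·3
  = −1·163 + 41·4
So 4⁻¹ ≡ 41 (mod 163).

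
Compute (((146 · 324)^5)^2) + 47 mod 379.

266

146 · 324 = 47304 ≡ 308 (mod 379)
(308)^5 ≡ 149 (mod 379)
(149)^2 ≡ 219 (mod 379)
219 + 47 = 266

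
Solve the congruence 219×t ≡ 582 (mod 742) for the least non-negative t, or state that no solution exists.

704

gcd(219, 742) = 1, so a unique solution mod 742 exists.
219⁻¹ ≡ 515 (mod 742).
t ≡ 515×582 ≡ 704 (mod 742).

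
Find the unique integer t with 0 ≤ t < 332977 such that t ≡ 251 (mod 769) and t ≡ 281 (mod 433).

113294

769⁻¹ mod 433: 769·308 ≡ 1 (mod 433), so 769⁻¹ ≡ 308.
t = 251 + 769·((281 − 251)·308 mod 433) = 251 + 769·147 = 113294.
Check: 113294 mod 769 = 251, 113294 mod 433 = 281. ✓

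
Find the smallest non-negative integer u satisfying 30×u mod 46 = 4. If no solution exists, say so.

17

gcd(30, 46) = 2, and 2 | 4, so solutions exist.
Divide through by 2: 15×u ≡ 2 (mod 23).
15⁻¹ ≡ 20 (mod 23).
u ≡ 20×2 ≡ 17 (mod 23).
The smallest non-negative solution is u = 17.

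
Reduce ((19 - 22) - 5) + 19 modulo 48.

11

19 - 22 = -3 ≡ 45 (mod 48)
45 - 5 = 40
40 + 19 = 59 ≡ 11 (mod 48)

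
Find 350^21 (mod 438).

By square-and-multiply:
350^1 ≡ 350 (mod 438)
350^2 ≡ 350^2 = 122500 ≡ 298 (mod 438)
350^4 ≡ 298^2 = 88804 ≡ 328 (mod 438)
350^8 ≡ 328^2 = 107584 ≡ 274 (mod 438)
350^16 ≡ 274^2 = 75076 ≡ 178 (mod 438)
350^21 = 350^16 · 350^4 · 350^1 ≡ 178 · 328 · 350 (mod 438).
Accumulate the product:
178 · 328 = 58384 ≡ 130
130 · 350 = 45500 ≡ 386

386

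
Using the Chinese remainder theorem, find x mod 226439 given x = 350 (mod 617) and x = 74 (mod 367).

617⁻¹ mod 367: 617×69 ≡ 1 (mod 367), so 617⁻¹ ≡ 69.
x = 350 + 617×((74 − 350)×69 mod 367) = 350 + 617×40 = 25030.

25030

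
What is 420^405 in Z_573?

222

By square-and-multiply:
405 in binary is 110010101, i.e. 405 = 256 + 128 + 16 + 4 + 1.
420^1 ≡ 420 (mod 573)
420^2 ≡ 420^2 = 176400 ≡ 489 (mod 573)
420^4 ≡ 489^2 = 239121 ≡ 180 (mod 573)
420^8 ≡ 180^2 = 32400 ≡ 312 (mod 573)
420^16 ≡ 312^2 = 97344 ≡ 507 (mod 573)
420^32 ≡ 507^2 = 257049 ≡ 345 (mod 573)
420^64 ≡ 345^2 = 119025 ≡ 414 (mod 573)
420^128 ≡ 414^2 = 171396 ≡ 69 (mod 573)
420^256 ≡ 69^2 = 4761 ≡ 177 (mod 573)
420^405 = 420^256 * 420^128 * 420^16 * 420^4 * 420^1 ≡ 177 * 69 * 507 * 180 * 420 (mod 573).
Accumulate the product:
177 * 69 = 12213 ≡ 180
180 * 507 = 91260 ≡ 153
153 * 180 = 27540 ≡ 36
36 * 420 = 15120 ≡ 222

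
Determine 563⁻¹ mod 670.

By the extended Euclidean algorithm:
670 = 1*563 + 107
563 = 5*107 + 28
107 = 3*28 + 23
28 = 1*23 + 5
23 = 4*5 + 3
5 = 1*3 + 2
3 = 1*2 + 1
2 = 2*1 + 0
gcd(563, 670) = 1, so the inverse exists.
Bézout: 1 = 221*670 − 263*563.
So 563⁻¹ ≡ −263 ≡ 407 (mod 670).

407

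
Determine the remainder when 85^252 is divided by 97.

22

252 in binary is 11111100, i.e. 252 = 128 + 64 + 32 + 16 + 8 + 4.
85^1 ≡ 85 (mod 97)
85^2 ≡ 85^2 = 7225 ≡ 47 (mod 97)
85^4 ≡ 47^2 = 2209 ≡ 75 (mod 97)
85^8 ≡ 75^2 = 5625 ≡ 96 (mod 97)
85^16 ≡ 96^2 = 9216 ≡ 1 (mod 97)
85^32 ≡ 1^2 = 1 (mod 97)
85^64 ≡ 1^2 = 1 (mod 97)
85^128 ≡ 1^2 = 1 (mod 97)
85^252 = 85^128 × 85^64 × 85^32 × 85^16 × 85^8 × 85^4 ≡ 1 × 1 × 1 × 1 × 96 × 75 (mod 97).
Accumulate the product:
1 × 1 = 1
1 × 1 = 1
1 × 1 = 1
1 × 96 = 96
96 × 75 = 7200 ≡ 22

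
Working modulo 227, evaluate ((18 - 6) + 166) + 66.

17

18 - 6 = 12
12 + 166 = 178
178 + 66 = 244 ≡ 17 (mod 227)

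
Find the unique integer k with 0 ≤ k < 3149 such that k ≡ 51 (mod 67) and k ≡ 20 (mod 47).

67⁻¹ mod 47: 67*40 ≡ 1 (mod 47), so 67⁻¹ ≡ 40.
k = 51 + 67*((20 − 51)*40 mod 47) = 51 + 67*29 = 1994.

1994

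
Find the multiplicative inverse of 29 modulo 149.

Apply the Euclidean algorithm and back-substitute:
149 = 5×29 + 4
29 = 7×4 + 1
4 = 4×1 + 0
gcd(29, 149) = 1, so the inverse exists.
Bézout: 1 = −7×149 + 36×29.
So 29⁻¹ ≡ 36 (mod 149).

36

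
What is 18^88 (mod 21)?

18

88 in binary is 1011000, i.e. 88 = 64 + 16 + 8.
18^1 ≡ 18 (mod 21)
18^2 ≡ 18^2 = 324 ≡ 9 (mod 21)
18^4 ≡ 9^2 = 81 ≡ 18 (mod 21)
18^8 ≡ 18^2 = 324 ≡ 9 (mod 21)
18^16 ≡ 9^2 = 81 ≡ 18 (mod 21)
18^32 ≡ 18^2 = 324 ≡ 9 (mod 21)
18^64 ≡ 9^2 = 81 ≡ 18 (mod 21)
18^88 = 18^64 · 18^16 · 18^8 ≡ 18 · 18 · 9 (mod 21).
Accumulate the product:
18 · 18 = 324 ≡ 9
9 · 9 = 81 ≡ 18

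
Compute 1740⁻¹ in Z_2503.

By the extended Euclidean algorithm:
2503 = 1·1740 + 763
1740 = 2·763 + 214
763 = 3·214 + 121
214 = 1·121 + 93
121 = 1·93 + 28
93 = 3·28 + 9
28 = 3·9 + 1
9 = 9·1 + 0
gcd(1740, 2503) = 1, so the inverse exists.
Bézout: 1 = 187·2503 − 269·1740.
So 1740⁻¹ ≡ −269 ≡ 2234 (mod 2503).

2234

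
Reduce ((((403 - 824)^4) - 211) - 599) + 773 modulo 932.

403 - 824 = -421 ≡ 511 (mod 932)
(511)^4 ≡ 757 (mod 932)
757 - 211 = 546
546 - 599 = -53 ≡ 879 (mod 932)
879 + 773 = 1652 ≡ 720 (mod 932)

720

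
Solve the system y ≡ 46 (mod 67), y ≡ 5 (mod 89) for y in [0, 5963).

67⁻¹ mod 89: 67×4 ≡ 1 (mod 89), so 67⁻¹ ≡ 4.
y = 46 + 67×((5 − 46)×4 mod 89) = 46 + 67×14 = 984.

984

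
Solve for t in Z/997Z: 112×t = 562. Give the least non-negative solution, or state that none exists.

gcd(112, 997) = 1, so a unique solution mod 997 exists.
112⁻¹ ≡ 454 (mod 997).
t ≡ 454×562 ≡ 913 (mod 997).

913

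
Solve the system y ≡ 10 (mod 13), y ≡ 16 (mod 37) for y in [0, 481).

127

13⁻¹ mod 37: 13·20 ≡ 1 (mod 37), so 13⁻¹ ≡ 20.
y = 10 + 13·((16 − 10)·20 mod 37) = 10 + 13·9 = 127.
Check: 127 mod 13 = 10, 127 mod 37 = 16. ✓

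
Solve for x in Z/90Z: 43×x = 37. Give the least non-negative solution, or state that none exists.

49

gcd(43, 90) = 1, so a unique solution mod 90 exists.
43⁻¹ ≡ 67 (mod 90).
x ≡ 67×37 ≡ 49 (mod 90).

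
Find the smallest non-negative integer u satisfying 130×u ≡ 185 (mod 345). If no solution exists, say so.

20

gcd(130, 345) = 5, and 5 | 185, so solutions exist.
Divide through by 5: 26×u ≡ 37 (mod 69).
26⁻¹ ≡ 8 (mod 69).
u ≡ 8×37 ≡ 20 (mod 69).
The smallest non-negative solution is u = 20.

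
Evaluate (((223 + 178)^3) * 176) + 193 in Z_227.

223 + 178 = 401 ≡ 174 (mod 227)
(174)^3 ≡ 35 (mod 227)
35 * 176 = 6160 ≡ 31 (mod 227)
31 + 193 = 224

224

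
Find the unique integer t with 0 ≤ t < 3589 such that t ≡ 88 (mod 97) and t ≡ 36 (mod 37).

97⁻¹ mod 37: 97×29 ≡ 1 (mod 37), so 97⁻¹ ≡ 29.
t = 88 + 97×((36 − 88)×29 mod 37) = 88 + 97×9 = 961.
Check: 961 mod 97 = 88, 961 mod 37 = 36. ✓

961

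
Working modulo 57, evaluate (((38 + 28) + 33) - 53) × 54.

38 + 28 = 66 ≡ 9 (mod 57)
9 + 33 = 42
42 - 53 = -11 ≡ 46 (mod 57)
46 × 54 = 2484 ≡ 33 (mod 57)

33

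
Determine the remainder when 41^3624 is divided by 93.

16

By square-and-multiply:
41^1 ≡ 41 (mod 93)
41^2 ≡ 41^2 = 1681 ≡ 7 (mod 93)
41^4 ≡ 7^2 = 49 (mod 93)
41^8 ≡ 49^2 = 2401 ≡ 76 (mod 93)
41^16 ≡ 76^2 = 5776 ≡ 10 (mod 93)
41^32 ≡ 10^2 = 100 ≡ 7 (mod 93)
41^64 ≡ 7^2 = 49 (mod 93)
41^128 ≡ 49^2 = 2401 ≡ 76 (mod 93)
41^256 ≡ 76^2 = 5776 ≡ 10 (mod 93)
41^512 ≡ 10^2 = 100 ≡ 7 (mod 93)
41^1024 ≡ 7^2 = 49 (mod 93)
41^2048 ≡ 49^2 = 2401 ≡ 76 (mod 93)
41^3624 = 41^2048 · 41^1024 · 41^512 · 41^32 · 41^8 ≡ 76 · 49 · 7 · 7 · 76 (mod 93).
Accumulate the product:
76 · 49 = 3724 ≡ 4
4 · 7 = 28
28 · 7 = 196 ≡ 10
10 · 76 = 760 ≡ 16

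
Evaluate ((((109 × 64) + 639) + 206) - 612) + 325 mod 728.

254

109 × 64 = 6976 ≡ 424 (mod 728)
424 + 639 = 1063 ≡ 335 (mod 728)
335 + 206 = 541
541 - 612 = -71 ≡ 657 (mod 728)
657 + 325 = 982 ≡ 254 (mod 728)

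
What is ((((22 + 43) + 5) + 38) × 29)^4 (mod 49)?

22 + 43 = 65 ≡ 16 (mod 49)
16 + 5 = 21
21 + 38 = 59 ≡ 10 (mod 49)
10 × 29 = 290 ≡ 45 (mod 49)
(45)^4 ≡ 11 (mod 49)

11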